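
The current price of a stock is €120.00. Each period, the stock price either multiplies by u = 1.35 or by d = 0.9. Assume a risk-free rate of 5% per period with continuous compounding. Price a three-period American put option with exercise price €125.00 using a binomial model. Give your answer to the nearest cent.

Risk-neutral probability p = (e^0.05 − 0.9)/(1.35 − 0.9) = 0.1513/0.4500 = 0.3362
Terminal stock prices: S_uuu = 295.2, S_uud = 196.8, S_udd = 131.2, S_ddd = 87.48
Terminal payoffs (K − S): max(-170.2, 0) = 0, max(-71.83, 0) = 0, max(-6.22, 0) = 0, max(37.52, 0) = 37.52
Node uu (S = 218.7): continuation = e^(−0.05)·[0.3362·0.0000 + 0.6638·0.0000] = 0.0000; exercise value = 0.0000 ≤ continuation, so V_uu = 0.0000
Node ud (S = 145.8): continuation = e^(−0.05)·[0.3362·0.0000 + 0.6638·0.0000] = 0.0000; exercise value = 0.0000 ≤ continuation, so V_ud = 0.0000
Node dd (S = 97.2): continuation = e^(−0.05)·[0.3362·0.0000 + 0.6638·37.5200] = 23.6926; exercise value = 27.8000 > continuation, so V_dd = 27.8000 (exercise)
Node u (S = 162): continuation = e^(−0.05)·[0.3362·0.0000 + 0.6638·0.0000] = 0.0000; exercise value = 0.0000 ≤ continuation, so V_u = 0.0000
Node d (S = 108): continuation = e^(−0.05)·[0.3362·0.0000 + 0.6638·27.8000] = 17.5548; exercise value = 17.0000 ≤ continuation, so V_d = 17.5548
Node 0 (S = 120): continuation = e^(−0.05)·[0.3362·0.0000 + 0.6638·17.5548] = 11.0852; exercise value = 5.0000 ≤ continuation, so V_0 = 11.0852

€11.09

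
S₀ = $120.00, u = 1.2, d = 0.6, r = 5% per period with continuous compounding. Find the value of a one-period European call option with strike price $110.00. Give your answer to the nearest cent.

Risk-neutral probability p = (e^0.05 − 0.6)/(1.2 − 0.6) = 0.4513/0.6000 = 0.7521
Terminal stock prices: S_u = 144, S_d = 72
Terminal payoffs (S − K): max(34, 0) = 34, max(-38, 0) = 0
Node 0 (S = 120): V_0 = e^(−0.05)·[0.7521·34.0000 + 0.2479·0.0000] = 24.3249

$24.32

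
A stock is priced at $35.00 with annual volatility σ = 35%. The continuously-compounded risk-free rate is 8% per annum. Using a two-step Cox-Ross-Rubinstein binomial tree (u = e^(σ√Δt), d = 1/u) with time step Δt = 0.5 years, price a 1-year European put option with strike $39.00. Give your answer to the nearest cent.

CRR parameters: u = e^(σ√Δt) = e^(0.35·√0.5) = 1.2808, d = 1/u = 0.7808
Per-period rate: rΔt = 0.08·0.5 = 0.04, so R = e^0.04 = 1.0408
Risk-neutral probability p = (e^0.04 − 0.7808)/(1.2808 − 0.7808) = 0.2601/0.5000 = 0.5201
Terminal stock prices: S_uu = 57.42, S_ud = 35, S_dd = 21.34
Terminal payoffs (K − S): max(-18.42, 0) = 0, max(4, 0) = 4, max(17.66, 0) = 17.66
Node u (S = 44.83): V_u = e^(−0.04)·[0.5201·0.0000 + 0.4799·4.0000] = 1.8445
Node d (S = 27.33): V_d = e^(−0.04)·[0.5201·4.0000 + 0.4799·17.6645] = 10.1442
Node 0 (S = 35): V_0 = e^(−0.04)·[0.5201·1.8445 + 0.4799·10.1442] = 5.5994

$5.60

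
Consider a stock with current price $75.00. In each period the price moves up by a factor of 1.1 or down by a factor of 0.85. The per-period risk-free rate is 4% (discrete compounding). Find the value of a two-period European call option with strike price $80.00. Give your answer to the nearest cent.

Risk-neutral probability p = (1 + 0.04 − 0.85)/(1.1 − 0.85) = 0.1900/0.2500 = 0.7600
Terminal stock prices: S_uu = 90.75, S_ud = 70.12, S_dd = 54.19
Terminal payoffs (S − K): max(10.75, 0) = 10.75, max(-9.875, 0) = 0, max(-25.81, 0) = 0
Node u (S = 82.5): V_u = 1/1.04·[0.7600·10.7500 + 0.2400·0.0000] = 7.8558
Node d (S = 63.75): V_d = 1/1.04·[0.7600·0.0000 + 0.2400·0.0000] = 0.0000
Node 0 (S = 75): V_0 = 1/1.04·[0.7600·7.8558 + 0.2400·0.0000] = 5.7408

$5.74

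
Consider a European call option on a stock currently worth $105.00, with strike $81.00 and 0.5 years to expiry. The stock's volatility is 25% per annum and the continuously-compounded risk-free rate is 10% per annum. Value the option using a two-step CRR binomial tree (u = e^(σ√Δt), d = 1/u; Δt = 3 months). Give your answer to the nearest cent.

$27.95

CRR parameters: u = e^(σ√Δt) = e^(0.25·√0.25) = 1.1331, d = 1/u = 0.8825
Per-period rate: rΔt = 0.1·0.25 = 0.025, so R = e^0.025 = 1.0253
Risk-neutral probability p = (e^0.025 − 0.8825)/(1.1331 − 0.8825) = 0.1428/0.2507 = 0.5698
Terminal stock prices: S_uu = 134.8, S_ud = 105, S_dd = 81.77
Terminal payoffs (S − K): max(53.82, 0) = 53.82, max(24, 0) = 24, max(0.7741, 0) = 0.7741
Node u (S = 119): V_u = e^(−0.025)·[0.5698·53.8227 + 0.4302·24.0000] = 39.9805
Node d (S = 92.66): V_d = e^(−0.025)·[0.5698·24.0000 + 0.4302·0.7741] = 13.6621
Node 0 (S = 105): V_0 = e^(−0.025)·[0.5698·39.9805 + 0.4302·13.6621] = 27.9504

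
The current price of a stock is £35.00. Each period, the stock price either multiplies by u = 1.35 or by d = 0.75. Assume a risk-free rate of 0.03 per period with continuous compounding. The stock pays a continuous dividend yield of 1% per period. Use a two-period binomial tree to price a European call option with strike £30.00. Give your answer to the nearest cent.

£8.99

Per-period risk-free factor R = e^0.03 = 1.0305; dividend-adjusted growth = e^(0.03−0.01) = 1.0202.
Risk-neutral probability p = (1.0202 − 0.75)/(1.35 − 0.75) = 0.2702/0.6000 = 0.4503
Terminal stock prices: S_uu = 63.79, S_ud = 35.44, S_dd = 19.69
Terminal payoffs (S − K): max(33.79, 0) = 33.79, max(5.438, 0) = 5.438, max(-10.31, 0) = 0
Node u (S = 47.25): V_u = e^(−0.03)·[0.4503·33.7875 + 0.5497·5.4375] = 17.6665
Node d (S = 26.25): V_d = e^(−0.03)·[0.4503·5.4375 + 0.5497·0.0000] = 2.3763
Node 0 (S = 35): V_0 = e^(−0.03)·[0.4503·17.6665 + 0.5497·2.3763] = 8.9883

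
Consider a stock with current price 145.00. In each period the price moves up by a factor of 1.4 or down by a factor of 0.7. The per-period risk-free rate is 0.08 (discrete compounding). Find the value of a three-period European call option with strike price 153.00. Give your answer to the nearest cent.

45.84

Risk-neutral probability p = (1 + 0.08 − 0.7)/(1.4 − 0.7) = 0.3800/0.7000 = 0.5429
Terminal stock prices: S_uuu = 397.9, S_uud = 198.9, S_udd = 99.47, S_ddd = 49.73
Terminal payoffs (S − K): max(244.9, 0) = 244.9, max(45.94, 0) = 45.94, max(-53.53, 0) = 0, max(-103.3, 0) = 0
Node uu (S = 284.2): V_uu = 1/1.08·[0.5429·244.8800 + 0.4571·45.9400] = 142.5333
Node ud (S = 142.1): V_ud = 1/1.08·[0.5429·45.9400 + 0.4571·0.0000] = 23.0915
Node dd (S = 71.05): V_dd = 1/1.08·[0.5429·0.0000 + 0.4571·0.0000] = 0.0000
Node u (S = 203): V_u = 1/1.08·[0.5429·142.5333 + 0.4571·23.0915] = 81.4179
Node d (S = 101.5): V_d = 1/1.08·[0.5429·23.0915 + 0.4571·0.0000] = 11.6069
Node 0 (S = 145): V_0 = 1/1.08·[0.5429·81.4179 + 0.4571·11.6069] = 45.8373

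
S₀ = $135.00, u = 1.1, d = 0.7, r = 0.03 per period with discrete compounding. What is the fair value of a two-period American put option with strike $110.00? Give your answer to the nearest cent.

Risk-neutral probability p = (1 + 0.03 − 0.7)/(1.1 − 0.7) = 0.3300/0.4000 = 0.8250
Terminal stock prices: S_uu = 163.4, S_ud = 103.9, S_dd = 66.15
Terminal payoffs (K − S): max(-53.35, 0) = 0, max(6.05, 0) = 6.05, max(43.85, 0) = 43.85
Node u (S = 148.5): continuation = 1/1.03·[0.8250·0.0000 + 0.1750·6.0500] = 1.0279; exercise value = 0.0000 ≤ continuation, so V_u = 1.0279
Node d (S = 94.5): continuation = 1/1.03·[0.8250·6.0500 + 0.1750·43.8500] = 12.2961; exercise value = 15.5000 > continuation, so V_d = 15.5000 (exercise)
Node 0 (S = 135): continuation = 1/1.03·[0.8250·1.0279 + 0.1750·15.5000] = 3.4568; exercise value = 0.0000 ≤ continuation, so V_0 = 3.4568

$3.46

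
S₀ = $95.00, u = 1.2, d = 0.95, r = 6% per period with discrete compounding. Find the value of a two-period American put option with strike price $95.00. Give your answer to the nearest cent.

$2.59

Risk-neutral probability p = (1 + 0.06 − 0.95)/(1.2 − 0.95) = 0.1100/0.2500 = 0.4400
Terminal stock prices: S_uu = 136.8, S_ud = 108.3, S_dd = 85.74
Terminal payoffs (K − S): max(-41.8, 0) = 0, max(-13.3, 0) = 0, max(9.263, 0) = 9.263
Node u (S = 114): continuation = 1/1.06·[0.4400·0.0000 + 0.5600·0.0000] = 0.0000; exercise value = 0.0000 ≤ continuation, so V_u = 0.0000
Node d (S = 90.25): continuation = 1/1.06·[0.4400·0.0000 + 0.5600·9.2625] = 4.8934; exercise value = 4.7500 ≤ continuation, so V_d = 4.8934
Node 0 (S = 95): continuation = 1/1.06·[0.4400·0.0000 + 0.5600·4.8934] = 2.5852; exercise value = 0.0000 ≤ continuation, so V_0 = 2.5852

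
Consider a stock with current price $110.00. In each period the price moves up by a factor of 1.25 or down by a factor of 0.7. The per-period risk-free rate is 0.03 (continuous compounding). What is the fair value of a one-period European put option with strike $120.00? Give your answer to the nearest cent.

$16.66

Risk-neutral probability p = (e^0.03 − 0.7)/(1.25 − 0.7) = 0.3305/0.5500 = 0.6008
Terminal stock prices: S_u = 137.5, S_d = 77
Terminal payoffs (K − S): max(-17.5, 0) = 0, max(43, 0) = 43
Node 0 (S = 110): V_0 = e^(−0.03)·[0.6008·0.0000 + 0.3992·43.0000] = 16.6572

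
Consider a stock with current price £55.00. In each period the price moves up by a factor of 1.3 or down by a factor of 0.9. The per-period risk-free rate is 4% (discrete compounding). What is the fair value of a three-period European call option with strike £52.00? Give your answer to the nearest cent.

£11.68

Risk-neutral probability p = (1 + 0.04 − 0.9)/(1.3 − 0.9) = 0.1400/0.4000 = 0.3500
Terminal stock prices: S_uuu = 120.8, S_uud = 83.66, S_udd = 57.92, S_ddd = 40.1
Terminal payoffs (S − K): max(68.84, 0) = 68.84, max(31.66, 0) = 31.66, max(5.915, 0) = 5.915, max(-11.9, 0) = 0
Node uu (S = 92.95): V_uu = 1/1.04·[0.3500·68.8350 + 0.6500·31.6550] = 42.9500
Node ud (S = 64.35): V_ud = 1/1.04·[0.3500·31.6550 + 0.6500·5.9150] = 14.3500
Node dd (S = 44.55): V_dd = 1/1.04·[0.3500·5.9150 + 0.6500·0.0000] = 1.9906
Node u (S = 71.5): V_u = 1/1.04·[0.3500·42.9500 + 0.6500·14.3500] = 23.4231
Node d (S = 49.5): V_d = 1/1.04·[0.3500·14.3500 + 0.6500·1.9906] = 6.0735
Node 0 (S = 55): V_0 = 1/1.04·[0.3500·23.4231 + 0.6500·6.0735] = 11.6787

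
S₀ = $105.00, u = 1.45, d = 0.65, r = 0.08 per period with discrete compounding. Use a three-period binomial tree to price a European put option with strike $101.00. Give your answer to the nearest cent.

$15.71

Risk-neutral probability p = (1 + 0.08 − 0.65)/(1.45 − 0.65) = 0.4300/0.8000 = 0.5375
Terminal stock prices: S_uuu = 320.1, S_uud = 143.5, S_udd = 64.33, S_ddd = 28.84
Terminal payoffs (K − S): max(-219.1, 0) = 0, max(-42.5, 0) = 0, max(36.67, 0) = 36.67, max(72.16, 0) = 72.16
Node uu (S = 220.8): V_uu = 1/1.08·[0.5375·0.0000 + 0.4625·0.0000] = 0.0000
Node ud (S = 98.96): V_ud = 1/1.08·[0.5375·0.0000 + 0.4625·36.6744] = 15.7055
Node dd (S = 44.36): V_dd = 1/1.08·[0.5375·36.6744 + 0.4625·72.1644] = 49.1560
Node u (S = 152.2): V_u = 1/1.08·[0.5375·0.0000 + 0.4625·15.7055] = 6.7257
Node d (S = 68.25): V_d = 1/1.08·[0.5375·15.7055 + 0.4625·49.1560] = 28.8670
Node 0 (S = 105): V_0 = 1/1.08·[0.5375·6.7257 + 0.4625·28.8670] = 15.7093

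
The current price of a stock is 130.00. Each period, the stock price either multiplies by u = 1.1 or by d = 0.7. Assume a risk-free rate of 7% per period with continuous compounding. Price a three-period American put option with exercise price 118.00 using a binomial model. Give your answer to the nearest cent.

3.11

Risk-neutral probability p = (e^0.07 − 0.7)/(1.1 − 0.7) = 0.3725/0.4000 = 0.9313
Terminal stock prices: S_uuu = 173, S_uud = 110.1, S_udd = 70.07, S_ddd = 44.59
Terminal payoffs (K − S): max(-55.03, 0) = 0, max(7.89, 0) = 7.89, max(47.93, 0) = 47.93, max(73.41, 0) = 73.41
Node uu (S = 157.3): continuation = e^(−0.07)·[0.9313·0.0000 + 0.0687·7.8900] = 0.5056; exercise value = 0.0000 ≤ continuation, so V_uu = 0.5056
Node ud (S = 100.1): continuation = e^(−0.07)·[0.9313·7.8900 + 0.0687·47.9300] = 9.9225; exercise value = 17.9000 > continuation, so V_ud = 17.9000 (exercise)
Node dd (S = 63.7): continuation = e^(−0.07)·[0.9313·47.9300 + 0.0687·73.4100] = 46.3225; exercise value = 54.3000 > continuation, so V_dd = 54.3000 (exercise)
Node u (S = 143): continuation = e^(−0.07)·[0.9313·0.5056 + 0.0687·17.9000] = 1.5861; exercise value = 0.0000 ≤ continuation, so V_u = 1.5861
Node d (S = 91): continuation = e^(−0.07)·[0.9313·17.9000 + 0.0687·54.3000] = 19.0225; exercise value = 27.0000 > continuation, so V_d = 27.0000 (exercise)
Node 0 (S = 130): continuation = e^(−0.07)·[0.9313·1.5861 + 0.0687·27.0000] = 3.1075; exercise value = 0.0000 ≤ continuation, so V_0 = 3.1075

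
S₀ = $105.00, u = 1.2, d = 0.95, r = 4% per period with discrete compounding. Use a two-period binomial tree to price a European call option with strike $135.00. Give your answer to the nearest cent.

$1.94

Risk-neutral probability p = (1 + 0.04 − 0.95)/(1.2 − 0.95) = 0.0900/0.2500 = 0.3600
Terminal stock prices: S_uu = 151.2, S_ud = 119.7, S_dd = 94.76
Terminal payoffs (S − K): max(16.2, 0) = 16.2, max(-15.3, 0) = 0, max(-40.24, 0) = 0
Node u (S = 126): V_u = 1/1.04·[0.3600·16.2000 + 0.6400·0.0000] = 5.6077
Node d (S = 99.75): V_d = 1/1.04·[0.3600·0.0000 + 0.6400·0.0000] = 0.0000
Node 0 (S = 105): V_0 = 1/1.04·[0.3600·5.6077 + 0.6400·0.0000] = 1.9411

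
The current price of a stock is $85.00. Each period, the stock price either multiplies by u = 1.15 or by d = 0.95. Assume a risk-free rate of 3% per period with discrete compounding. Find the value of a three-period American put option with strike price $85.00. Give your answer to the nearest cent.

$2.81

Risk-neutral probability p = (1 + 0.03 − 0.95)/(1.15 − 0.95) = 0.0800/0.2000 = 0.4000
Terminal stock prices: S_uuu = 129.3, S_uud = 106.8, S_udd = 88.22, S_ddd = 72.88
Terminal payoffs (K − S): max(-44.27, 0) = 0, max(-21.79, 0) = 0, max(-3.219, 0) = 0, max(12.12, 0) = 12.12
Node uu (S = 112.4): continuation = 1/1.03·[0.4000·0.0000 + 0.6000·0.0000] = 0.0000; exercise value = 0.0000 ≤ continuation, so V_uu = 0.0000
Node ud (S = 92.86): continuation = 1/1.03·[0.4000·0.0000 + 0.6000·0.0000] = 0.0000; exercise value = 0.0000 ≤ continuation, so V_ud = 0.0000
Node dd (S = 76.71): continuation = 1/1.03·[0.4000·0.0000 + 0.6000·12.1231] = 7.0620; exercise value = 8.2875 > continuation, so V_dd = 8.2875 (exercise)
Node u (S = 97.75): continuation = 1/1.03·[0.4000·0.0000 + 0.6000·0.0000] = 0.0000; exercise value = 0.0000 ≤ continuation, so V_u = 0.0000
Node d (S = 80.75): continuation = 1/1.03·[0.4000·0.0000 + 0.6000·8.2875] = 4.8277; exercise value = 4.2500 ≤ continuation, so V_d = 4.8277
Node 0 (S = 85): continuation = 1/1.03·[0.4000·0.0000 + 0.6000·4.8277] = 2.8122; exercise value = 0.0000 ≤ continuation, so V_0 = 2.8122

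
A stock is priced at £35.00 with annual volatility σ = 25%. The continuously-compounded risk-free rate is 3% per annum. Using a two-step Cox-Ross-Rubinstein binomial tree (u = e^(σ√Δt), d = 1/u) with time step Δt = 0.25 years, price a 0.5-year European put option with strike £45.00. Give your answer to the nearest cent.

£9.33

CRR parameters: u = e^(σ√Δt) = e^(0.25·√0.25) = 1.1331, d = 1/u = 0.8825
Per-period rate: rΔt = 0.03·0.25 = 0.0075, so R = e^0.0075 = 1.0075
Risk-neutral probability p = (e^0.0075 − 0.8825)/(1.1331 − 0.8825) = 0.1250/0.2507 = 0.4988
Terminal stock prices: S_uu = 44.94, S_ud = 35, S_dd = 27.26
Terminal payoffs (K − S): max(0.05911, 0) = 0.05911, max(10, 0) = 10, max(17.74, 0) = 17.74
Node u (S = 39.66): V_u = e^(−0.0075)·[0.4988·0.0591 + 0.5012·10.0000] = 5.0036
Node d (S = 30.89): V_d = e^(−0.0075)·[0.4988·10.0000 + 0.5012·17.7420] = 13.7764
Node 0 (S = 35): V_0 = e^(−0.0075)·[0.4988·5.0036 + 0.5012·13.7764] = 9.3300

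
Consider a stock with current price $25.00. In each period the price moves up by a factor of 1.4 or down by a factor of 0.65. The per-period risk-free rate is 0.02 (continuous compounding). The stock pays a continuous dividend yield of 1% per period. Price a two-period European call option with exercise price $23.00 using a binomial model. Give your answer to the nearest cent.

Per-period risk-free factor R = e^0.02 = 1.0202; dividend-adjusted growth = e^(0.02−0.01) = 1.0101.
Risk-neutral probability p = (1.0101 − 0.65)/(1.4 − 0.65) = 0.3601/0.7500 = 0.4801
Terminal stock prices: S_uu = 49, S_ud = 22.75, S_dd = 10.56
Terminal payoffs (S − K): max(26, 0) = 26, max(-0.25, 0) = 0, max(-12.44, 0) = 0
Node u (S = 35): V_u = e^(−0.02)·[0.4801·26.0000 + 0.5199·0.0000] = 12.2346
Node d (S = 16.25): V_d = e^(−0.02)·[0.4801·0.0000 + 0.5199·0.0000] = 0.0000
Node 0 (S = 25): V_0 = e^(−0.02)·[0.4801·12.2346 + 0.5199·0.0000] = 5.7571

$5.76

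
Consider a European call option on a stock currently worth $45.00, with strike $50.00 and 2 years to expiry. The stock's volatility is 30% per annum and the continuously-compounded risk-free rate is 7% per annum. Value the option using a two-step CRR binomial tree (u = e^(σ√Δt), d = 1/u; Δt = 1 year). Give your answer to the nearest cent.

$8.25

CRR parameters: u = e^(σ√Δt) = e^(0.3·√1) = 1.3499, d = 1/u = 0.7408
Per-period rate: rΔt = 0.07·1 = 0.07, so R = e^0.07 = 1.0725
Risk-neutral probability p = (e^0.07 − 0.7408)/(1.3499 − 0.7408) = 0.3317/0.6090 = 0.5446
Terminal stock prices: S_uu = 82, S_ud = 45, S_dd = 24.7
Terminal payoffs (S − K): max(32, 0) = 32, max(-5, 0) = 0, max(-25.3, 0) = 0
Node u (S = 60.74): V_u = e^(−0.07)·[0.5446·31.9953 + 0.4554·0.0000] = 16.2470
Node d (S = 33.34): V_d = e^(−0.07)·[0.5446·0.0000 + 0.4554·0.0000] = 0.0000
Node 0 (S = 45): V_0 = e^(−0.07)·[0.5446·16.2470 + 0.4554·0.0000] = 8.2501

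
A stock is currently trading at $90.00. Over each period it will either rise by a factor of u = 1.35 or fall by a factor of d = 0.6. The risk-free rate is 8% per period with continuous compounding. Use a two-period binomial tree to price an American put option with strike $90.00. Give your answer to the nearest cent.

$15.16

Risk-neutral probability p = (e^0.08 − 0.6)/(1.35 − 0.6) = 0.4833/0.7500 = 0.6444
Terminal stock prices: S_uu = 164, S_ud = 72.9, S_dd = 32.4
Terminal payoffs (K − S): max(-74.03, 0) = 0, max(17.1, 0) = 17.1, max(57.6, 0) = 57.6
Node u (S = 121.5): continuation = e^(−0.08)·[0.6444·0.0000 + 0.3556·17.1000] = 5.6135; exercise value = 0.0000 ≤ continuation, so V_u = 5.6135
Node d (S = 54): continuation = e^(−0.08)·[0.6444·17.1000 + 0.3556·57.6000] = 29.0805; exercise value = 36.0000 > continuation, so V_d = 36.0000 (exercise)
Node 0 (S = 90): continuation = e^(−0.08)·[0.6444·5.6135 + 0.3556·36.0000] = 15.1571; exercise value = 0.0000 ≤ continuation, so V_0 = 15.1571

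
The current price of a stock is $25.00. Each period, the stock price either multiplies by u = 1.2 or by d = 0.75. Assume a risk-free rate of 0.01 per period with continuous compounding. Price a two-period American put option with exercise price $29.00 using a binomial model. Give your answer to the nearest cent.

Risk-neutral probability p = (e^0.01 − 0.75)/(1.2 − 0.75) = 0.2601/0.4500 = 0.5779
Terminal stock prices: S_uu = 36, S_ud = 22.5, S_dd = 14.06
Terminal payoffs (K − S): max(-7, 0) = 0, max(6.5, 0) = 6.5, max(14.94, 0) = 14.94
Node u (S = 30): continuation = e^(−0.01)·[0.5779·0.0000 + 0.4221·6.5000] = 2.7164; exercise value = 0.0000 ≤ continuation, so V_u = 2.7164
Node d (S = 18.75): continuation = e^(−0.01)·[0.5779·6.5000 + 0.4221·14.9375] = 9.9614; exercise value = 10.2500 > continuation, so V_d = 10.2500 (exercise)
Node 0 (S = 25): continuation = e^(−0.01)·[0.5779·2.7164 + 0.4221·10.2500] = 5.8378; exercise value = 4.0000 ≤ continuation, so V_0 = 5.8378

$5.84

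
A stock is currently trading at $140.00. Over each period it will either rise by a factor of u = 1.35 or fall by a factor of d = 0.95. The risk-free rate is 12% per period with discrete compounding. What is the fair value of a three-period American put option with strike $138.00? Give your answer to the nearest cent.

$3.07

Risk-neutral probability p = (1 + 0.12 − 0.95)/(1.35 − 0.95) = 0.1700/0.4000 = 0.4250
Terminal stock prices: S_uuu = 344.5, S_uud = 242.4, S_udd = 170.6, S_ddd = 120
Terminal payoffs (K − S): max(-206.5, 0) = 0, max(-104.4, 0) = 0, max(-32.57, 0) = 0, max(17.97, 0) = 17.97
Node uu (S = 255.2): continuation = 1/1.12·[0.4250·0.0000 + 0.5750·0.0000] = 0.0000; exercise value = 0.0000 ≤ continuation, so V_uu = 0.0000
Node ud (S = 179.5): continuation = 1/1.12·[0.4250·0.0000 + 0.5750·0.0000] = 0.0000; exercise value = 0.0000 ≤ continuation, so V_ud = 0.0000
Node dd (S = 126.3): continuation = 1/1.12·[0.4250·0.0000 + 0.5750·17.9675] = 9.2244; exercise value = 11.6500 > continuation, so V_dd = 11.6500 (exercise)
Node u (S = 189): continuation = 1/1.12·[0.4250·0.0000 + 0.5750·0.0000] = 0.0000; exercise value = 0.0000 ≤ continuation, so V_u = 0.0000
Node d (S = 133): continuation = 1/1.12·[0.4250·0.0000 + 0.5750·11.6500] = 5.9810; exercise value = 5.0000 ≤ continuation, so V_d = 5.9810
Node 0 (S = 140): continuation = 1/1.12·[0.4250·0.0000 + 0.5750·5.9810] = 3.0706; exercise value = 0.0000 ≤ continuation, so V_0 = 3.0706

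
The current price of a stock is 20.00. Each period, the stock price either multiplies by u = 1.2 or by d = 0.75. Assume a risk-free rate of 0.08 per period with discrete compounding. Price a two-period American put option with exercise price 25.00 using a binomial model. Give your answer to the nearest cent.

Risk-neutral probability p = (1 + 0.08 − 0.75)/(1.2 − 0.75) = 0.3300/0.4500 = 0.7333
Terminal stock prices: S_uu = 28.8, S_ud = 18, S_dd = 11.25
Terminal payoffs (K − S): max(-3.8, 0) = 0, max(7, 0) = 7, max(13.75, 0) = 13.75
Node u (S = 24): continuation = 1/1.08·[0.7333·0.0000 + 0.2667·7.0000] = 1.7284; exercise value = 1.0000 ≤ continuation, so V_u = 1.7284
Node d (S = 15): continuation = 1/1.08·[0.7333·7.0000 + 0.2667·13.7500] = 8.1481; exercise value = 10.0000 > continuation, so V_d = 10.0000 (exercise)
Node 0 (S = 20): continuation = 1/1.08·[0.7333·1.7284 + 0.2667·10.0000] = 3.6427; exercise value = 5.0000 > continuation, so V_0 = 5.0000 (exercise)

5.00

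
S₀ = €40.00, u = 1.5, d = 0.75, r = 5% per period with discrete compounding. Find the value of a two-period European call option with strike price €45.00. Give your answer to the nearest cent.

€6.53

Risk-neutral probability p = (1 + 0.05 − 0.75)/(1.5 − 0.75) = 0.3000/0.7500 = 0.4000
Terminal stock prices: S_uu = 90, S_ud = 45, S_dd = 22.5
Terminal payoffs (S − K): max(45, 0) = 45, max(0, 0) = 0, max(-22.5, 0) = 0
Node u (S = 60): V_u = 1/1.05·[0.4000·45.0000 + 0.6000·0.0000] = 17.1429
Node d (S = 30): V_d = 1/1.05·[0.4000·0.0000 + 0.6000·0.0000] = 0.0000
Node 0 (S = 40): V_0 = 1/1.05·[0.4000·17.1429 + 0.6000·0.0000] = 6.5306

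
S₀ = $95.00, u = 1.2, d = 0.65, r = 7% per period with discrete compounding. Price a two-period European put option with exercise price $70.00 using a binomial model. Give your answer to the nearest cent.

Risk-neutral probability p = (1 + 0.07 − 0.65)/(1.2 − 0.65) = 0.4200/0.5500 = 0.7636
Terminal stock prices: S_uu = 136.8, S_ud = 74.1, S_dd = 40.14
Terminal payoffs (K − S): max(-66.8, 0) = 0, max(-4.1, 0) = 0, max(29.86, 0) = 29.86
Node u (S = 114): V_u = 1/1.07·[0.7636·0.0000 + 0.2364·0.0000] = 0.0000
Node d (S = 61.75): V_d = 1/1.07·[0.7636·0.0000 + 0.2364·29.8625] = 6.5966
Node 0 (S = 95): V_0 = 1/1.07·[0.7636·0.0000 + 0.2364·6.5966] = 1.4572

$1.46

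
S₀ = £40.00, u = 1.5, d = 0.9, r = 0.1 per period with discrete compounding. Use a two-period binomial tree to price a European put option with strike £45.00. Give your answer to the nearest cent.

£4.63

Risk-neutral probability p = (1 + 0.1 − 0.9)/(1.5 − 0.9) = 0.2000/0.6000 = 0.3333
Terminal stock prices: S_uu = 90, S_ud = 54, S_dd = 32.4
Terminal payoffs (K − S): max(-45, 0) = 0, max(-9, 0) = 0, max(12.6, 0) = 12.6
Node u (S = 60): V_u = 1/1.1·[0.3333·0.0000 + 0.6667·0.0000] = 0.0000
Node d (S = 36): V_d = 1/1.1·[0.3333·0.0000 + 0.6667·12.6000] = 7.6364
Node 0 (S = 40): V_0 = 1/1.1·[0.3333·0.0000 + 0.6667·7.6364] = 4.6281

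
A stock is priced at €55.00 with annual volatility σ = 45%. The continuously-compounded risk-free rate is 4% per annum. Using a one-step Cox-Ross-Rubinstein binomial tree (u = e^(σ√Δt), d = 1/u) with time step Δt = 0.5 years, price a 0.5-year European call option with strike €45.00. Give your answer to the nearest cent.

€13.57

CRR parameters: u = e^(σ√Δt) = e^(0.45·√0.5) = 1.3746, d = 1/u = 0.7275
Per-period rate: rΔt = 0.04·0.5 = 0.02, so R = e^0.02 = 1.0202
Risk-neutral probability p = (e^0.02 − 0.7275)/(1.3746 − 0.7275) = 0.2927/0.6472 = 0.4523
Terminal stock prices: S_u = 75.61, S_d = 40.01
Terminal payoffs (S − K): max(30.61, 0) = 30.61, max(-4.99, 0) = 0
Node 0 (S = 55): V_0 = e^(−0.02)·[0.4523·30.6057 + 0.5477·0.0000] = 13.5697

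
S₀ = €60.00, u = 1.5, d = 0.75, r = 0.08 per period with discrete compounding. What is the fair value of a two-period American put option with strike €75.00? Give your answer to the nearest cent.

Risk-neutral probability p = (1 + 0.08 − 0.75)/(1.5 − 0.75) = 0.3300/0.7500 = 0.4400
Terminal stock prices: S_uu = 135, S_ud = 67.5, S_dd = 33.75
Terminal payoffs (K − S): max(-60, 0) = 0, max(7.5, 0) = 7.5, max(41.25, 0) = 41.25
Node u (S = 90): continuation = 1/1.08·[0.4400·0.0000 + 0.5600·7.5000] = 3.8889; exercise value = 0.0000 ≤ continuation, so V_u = 3.8889
Node d (S = 45): continuation = 1/1.08·[0.4400·7.5000 + 0.5600·41.2500] = 24.4444; exercise value = 30.0000 > continuation, so V_d = 30.0000 (exercise)
Node 0 (S = 60): continuation = 1/1.08·[0.4400·3.8889 + 0.5600·30.0000] = 17.1399; exercise value = 15.0000 ≤ continuation, so V_0 = 17.1399

€17.14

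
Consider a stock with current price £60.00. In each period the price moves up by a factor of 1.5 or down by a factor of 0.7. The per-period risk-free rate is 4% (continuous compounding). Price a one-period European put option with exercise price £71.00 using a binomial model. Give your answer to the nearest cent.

£15.99

Risk-neutral probability p = (e^0.04 − 0.7)/(1.5 − 0.7) = 0.3408/0.8000 = 0.4260
Terminal stock prices: S_u = 90, S_d = 42
Terminal payoffs (K − S): max(-19, 0) = 0, max(29, 0) = 29
Node 0 (S = 60): V_0 = e^(−0.04)·[0.4260·0.0000 + 0.5740·29.0000] = 15.9929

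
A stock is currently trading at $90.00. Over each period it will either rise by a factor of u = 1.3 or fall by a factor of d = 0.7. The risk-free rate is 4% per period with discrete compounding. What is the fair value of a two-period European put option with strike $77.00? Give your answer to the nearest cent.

$5.71

Risk-neutral probability p = (1 + 0.04 − 0.7)/(1.3 − 0.7) = 0.3400/0.6000 = 0.5667
Terminal stock prices: S_uu = 152.1, S_ud = 81.9, S_dd = 44.1
Terminal payoffs (K − S): max(-75.1, 0) = 0, max(-4.9, 0) = 0, max(32.9, 0) = 32.9
Node u (S = 117): V_u = 1/1.04·[0.5667·0.0000 + 0.4333·0.0000] = 0.0000
Node d (S = 63): V_d = 1/1.04·[0.5667·0.0000 + 0.4333·32.9000] = 13.7083
Node 0 (S = 90): V_0 = 1/1.04·[0.5667·0.0000 + 0.4333·13.7083] = 5.7118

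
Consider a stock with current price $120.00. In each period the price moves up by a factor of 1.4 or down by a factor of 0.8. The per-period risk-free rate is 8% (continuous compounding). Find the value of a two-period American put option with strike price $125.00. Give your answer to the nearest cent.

$14.13

Risk-neutral probability p = (e^0.08 − 0.8)/(1.4 − 0.8) = 0.2833/0.6000 = 0.4721
Terminal stock prices: S_uu = 235.2, S_ud = 134.4, S_dd = 76.8
Terminal payoffs (K − S): max(-110.2, 0) = 0, max(-9.4, 0) = 0, max(48.2, 0) = 48.2
Node u (S = 168): continuation = e^(−0.08)·[0.4721·0.0000 + 0.5279·0.0000] = 0.0000; exercise value = 0.0000 ≤ continuation, so V_u = 0.0000
Node d (S = 96): continuation = e^(−0.08)·[0.4721·0.0000 + 0.5279·48.2000] = 23.4865; exercise value = 29.0000 > continuation, so V_d = 29.0000 (exercise)
Node 0 (S = 120): continuation = e^(−0.08)·[0.4721·0.0000 + 0.5279·29.0000] = 14.1309; exercise value = 5.0000 ≤ continuation, so V_0 = 14.1309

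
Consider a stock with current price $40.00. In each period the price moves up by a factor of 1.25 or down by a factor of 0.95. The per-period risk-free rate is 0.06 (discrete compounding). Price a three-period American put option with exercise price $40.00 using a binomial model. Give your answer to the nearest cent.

Risk-neutral probability p = (1 + 0.06 − 0.95)/(1.25 − 0.95) = 0.1100/0.3000 = 0.3667
Terminal stock prices: S_uuu = 78.12, S_uud = 59.38, S_udd = 45.12, S_ddd = 34.29
Terminal payoffs (K − S): max(-38.12, 0) = 0, max(-19.38, 0) = 0, max(-5.125, 0) = 0, max(5.705, 0) = 5.705
Node uu (S = 62.5): continuation = 1/1.06·[0.3667·0.0000 + 0.6333·0.0000] = 0.0000; exercise value = 0.0000 ≤ continuation, so V_uu = 0.0000
Node ud (S = 47.5): continuation = 1/1.06·[0.3667·0.0000 + 0.6333·0.0000] = 0.0000; exercise value = 0.0000 ≤ continuation, so V_ud = 0.0000
Node dd (S = 36.1): continuation = 1/1.06·[0.3667·0.0000 + 0.6333·5.7050] = 3.4086; exercise value = 3.9000 > continuation, so V_dd = 3.9000 (exercise)
Node u (S = 50): continuation = 1/1.06·[0.3667·0.0000 + 0.6333·0.0000] = 0.0000; exercise value = 0.0000 ≤ continuation, so V_u = 0.0000
Node d (S = 38): continuation = 1/1.06·[0.3667·0.0000 + 0.6333·3.9000] = 2.3302; exercise value = 2.0000 ≤ continuation, so V_d = 2.3302
Node 0 (S = 40): continuation = 1/1.06·[0.3667·0.0000 + 0.6333·2.3302] = 1.3923; exercise value = 0.0000 ≤ continuation, so V_0 = 1.3923

$1.39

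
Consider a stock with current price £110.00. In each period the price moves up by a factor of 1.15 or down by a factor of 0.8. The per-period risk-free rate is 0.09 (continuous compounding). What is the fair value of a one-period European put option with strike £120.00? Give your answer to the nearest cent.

Risk-neutral probability p = (e^0.09 − 0.8)/(1.15 − 0.8) = 0.2942/0.3500 = 0.8405
Terminal stock prices: S_u = 126.5, S_d = 88
Terminal payoffs (K − S): max(-6.5, 0) = 0, max(32, 0) = 32
Node 0 (S = 110): V_0 = e^(−0.09)·[0.8405·0.0000 + 0.1595·32.0000] = 4.6648

£4.66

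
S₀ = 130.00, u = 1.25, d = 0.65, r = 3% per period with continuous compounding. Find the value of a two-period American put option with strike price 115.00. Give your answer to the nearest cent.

Risk-neutral probability p = (e^0.03 − 0.65)/(1.25 − 0.65) = 0.3805/0.6000 = 0.6341
Terminal stock prices: S_uu = 203.1, S_ud = 105.6, S_dd = 54.93
Terminal payoffs (K − S): max(-88.12, 0) = 0, max(9.375, 0) = 9.375, max(60.07, 0) = 60.07
Node u (S = 162.5): continuation = e^(−0.03)·[0.6341·0.0000 + 0.3659·9.3750] = 3.3290; exercise value = 0.0000 ≤ continuation, so V_u = 3.3290
Node d (S = 84.5): continuation = e^(−0.03)·[0.6341·9.3750 + 0.3659·60.0750] = 27.1012; exercise value = 30.5000 > continuation, so V_d = 30.5000 (exercise)
Node 0 (S = 130): continuation = e^(−0.03)·[0.6341·3.3290 + 0.3659·30.5000] = 12.8789; exercise value = 0.0000 ≤ continuation, so V_0 = 12.8789

12.88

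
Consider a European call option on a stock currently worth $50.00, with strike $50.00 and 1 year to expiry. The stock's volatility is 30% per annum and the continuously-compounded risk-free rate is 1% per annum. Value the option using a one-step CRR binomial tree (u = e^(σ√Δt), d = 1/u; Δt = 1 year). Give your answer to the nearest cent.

CRR parameters: u = e^(σ√Δt) = e^(0.3·√1) = 1.3499, d = 1/u = 0.7408
Per-period rate: rΔt = 0.01·1 = 0.01, so R = e^0.01 = 1.0101
Risk-neutral probability p = (e^0.01 − 0.7408)/(1.3499 − 0.7408) = 0.2692/0.6090 = 0.4421
Terminal stock prices: S_u = 67.49, S_d = 37.04
Terminal payoffs (S − K): max(17.49, 0) = 17.49, max(-12.96, 0) = 0
Node 0 (S = 50): V_0 = e^(−0.01)·[0.4421·17.4929 + 0.5579·0.0000] = 7.6560

$7.66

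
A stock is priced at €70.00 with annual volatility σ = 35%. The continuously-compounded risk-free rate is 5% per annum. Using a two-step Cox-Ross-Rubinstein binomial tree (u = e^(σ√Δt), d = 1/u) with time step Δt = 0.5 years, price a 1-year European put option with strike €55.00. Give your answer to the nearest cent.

CRR parameters: u = e^(σ√Δt) = e^(0.35·√0.5) = 1.2808, d = 1/u = 0.7808
Per-period rate: rΔt = 0.05·0.5 = 0.025, so R = e^0.025 = 1.0253
Risk-neutral probability p = (e^0.025 − 0.7808)/(1.2808 − 0.7808) = 0.2446/0.5000 = 0.4891
Terminal stock prices: S_uu = 114.8, S_ud = 70, S_dd = 42.67
Terminal payoffs (K − S): max(-59.83, 0) = 0, max(-15, 0) = 0, max(12.33, 0) = 12.33
Node u (S = 89.66): V_u = e^(−0.025)·[0.4891·0.0000 + 0.5109·0.0000] = 0.0000
Node d (S = 54.65): V_d = e^(−0.025)·[0.4891·0.0000 + 0.5109·12.3290] = 6.1437
Node 0 (S = 70): V_0 = e^(−0.025)·[0.4891·0.0000 + 0.5109·6.1437] = 3.0615

€3.06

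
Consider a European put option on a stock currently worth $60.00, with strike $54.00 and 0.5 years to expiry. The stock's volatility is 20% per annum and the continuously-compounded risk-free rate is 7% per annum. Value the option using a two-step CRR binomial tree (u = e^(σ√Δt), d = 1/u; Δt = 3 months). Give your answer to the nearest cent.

CRR parameters: u = e^(σ√Δt) = e^(0.2·√0.25) = 1.1052, d = 1/u = 0.9048
Per-period rate: rΔt = 0.07·0.25 = 0.0175, so R = e^0.0175 = 1.0177
Risk-neutral probability p = (e^0.0175 − 0.9048)/(1.1052 − 0.9048) = 0.1128/0.2003 = 0.5631
Terminal stock prices: S_uu = 73.28, S_ud = 60, S_dd = 49.12
Terminal payoffs (K − S): max(-19.28, 0) = 0, max(-6, 0) = 0, max(4.876, 0) = 4.876
Node u (S = 66.31): V_u = e^(−0.0175)·[0.5631·0.0000 + 0.4369·0.0000] = 0.0000
Node d (S = 54.29): V_d = e^(−0.0175)·[0.5631·0.0000 + 0.4369·4.8762] = 2.0932
Node 0 (S = 60): V_0 = e^(−0.0175)·[0.5631·0.0000 + 0.4369·2.0932] = 0.8986

$0.90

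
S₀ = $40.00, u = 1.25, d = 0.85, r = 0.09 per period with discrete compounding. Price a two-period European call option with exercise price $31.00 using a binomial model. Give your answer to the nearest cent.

$14.19

Risk-neutral probability p = (1 + 0.09 − 0.85)/(1.25 − 0.85) = 0.2400/0.4000 = 0.6000
Terminal stock prices: S_uu = 62.5, S_ud = 42.5, S_dd = 28.9
Terminal payoffs (S − K): max(31.5, 0) = 31.5, max(11.5, 0) = 11.5, max(-2.1, 0) = 0
Node u (S = 50): V_u = 1/1.09·[0.6000·31.5000 + 0.4000·11.5000] = 21.5596
Node d (S = 34): V_d = 1/1.09·[0.6000·11.5000 + 0.4000·0.0000] = 6.3303
Node 0 (S = 40): V_0 = 1/1.09·[0.6000·21.5596 + 0.4000·6.3303] = 14.1907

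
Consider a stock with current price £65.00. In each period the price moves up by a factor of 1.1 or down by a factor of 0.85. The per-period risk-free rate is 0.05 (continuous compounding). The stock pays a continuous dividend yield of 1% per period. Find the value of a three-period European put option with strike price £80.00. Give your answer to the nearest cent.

£8.27

Per-period risk-free factor R = e^0.05 = 1.0513; dividend-adjusted growth = e^(0.05−0.01) = 1.0408.
Risk-neutral probability p = (1.0408 − 0.85)/(1.1 − 0.85) = 0.1908/0.2500 = 0.7632
Terminal stock prices: S_uuu = 86.52, S_uud = 66.85, S_udd = 51.66, S_ddd = 39.92
Terminal payoffs (K − S): max(-6.515, 0) = 0, max(13.15, 0) = 13.15, max(28.34, 0) = 28.34, max(40.08, 0) = 40.08
Node uu (S = 78.65): V_uu = e^(−0.05)·[0.7632·0.0000 + 0.2368·13.1475] = 2.9610
Node ud (S = 60.77): V_ud = e^(−0.05)·[0.7632·13.1475 + 0.2368·28.3413] = 15.9281
Node dd (S = 46.96): V_dd = e^(−0.05)·[0.7632·28.3413 + 0.2368·40.0819] = 29.6031
Node u (S = 71.5): V_u = e^(−0.05)·[0.7632·2.9610 + 0.2368·15.9281] = 5.7369
Node d (S = 55.25): V_d = e^(−0.05)·[0.7632·15.9281 + 0.2368·29.6031] = 18.2310
Node 0 (S = 65): V_0 = e^(−0.05)·[0.7632·5.7369 + 0.2368·18.2310] = 8.2709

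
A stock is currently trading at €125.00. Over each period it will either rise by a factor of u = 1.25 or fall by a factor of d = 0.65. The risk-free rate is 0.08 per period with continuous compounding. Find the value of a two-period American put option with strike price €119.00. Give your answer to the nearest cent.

Risk-neutral probability p = (e^0.08 − 0.65)/(1.25 − 0.65) = 0.4333/0.6000 = 0.7221
Terminal stock prices: S_uu = 195.3, S_ud = 101.6, S_dd = 52.81
Terminal payoffs (K − S): max(-76.31, 0) = 0, max(17.44, 0) = 17.44, max(66.19, 0) = 66.19
Node u (S = 156.2): continuation = e^(−0.08)·[0.7221·0.0000 + 0.2779·17.4375] = 4.4726; exercise value = 0.0000 ≤ continuation, so V_u = 4.4726
Node d (S = 81.25): continuation = e^(−0.08)·[0.7221·17.4375 + 0.2779·66.1875] = 28.6008; exercise value = 37.7500 > continuation, so V_d = 37.7500 (exercise)
Node 0 (S = 125): continuation = e^(−0.08)·[0.7221·4.4726 + 0.2779·37.7500] = 12.6641; exercise value = 0.0000 ≤ continuation, so V_0 = 12.6641

€12.66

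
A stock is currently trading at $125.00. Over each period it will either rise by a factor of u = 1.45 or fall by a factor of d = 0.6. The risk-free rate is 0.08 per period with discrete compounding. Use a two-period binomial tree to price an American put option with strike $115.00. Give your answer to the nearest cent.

$17.44

Risk-neutral probability p = (1 + 0.08 − 0.6)/(1.45 − 0.6) = 0.4800/0.8500 = 0.5647
Terminal stock prices: S_uu = 262.8, S_ud = 108.8, S_dd = 45
Terminal payoffs (K − S): max(-147.8, 0) = 0, max(6.25, 0) = 6.25, max(70, 0) = 70
Node u (S = 181.2): continuation = 1/1.08·[0.5647·0.0000 + 0.4353·6.2500] = 2.5191; exercise value = 0.0000 ≤ continuation, so V_u = 2.5191
Node d (S = 75): continuation = 1/1.08·[0.5647·6.2500 + 0.4353·70.0000] = 31.4815; exercise value = 40.0000 > continuation, so V_d = 40.0000 (exercise)
Node 0 (S = 125): continuation = 1/1.08·[0.5647·2.5191 + 0.4353·40.0000] = 17.4392; exercise value = 0.0000 ≤ continuation, so V_0 = 17.4392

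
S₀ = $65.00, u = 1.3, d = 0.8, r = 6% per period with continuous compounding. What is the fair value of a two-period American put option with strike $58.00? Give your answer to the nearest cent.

Risk-neutral probability p = (e^0.06 − 0.8)/(1.3 − 0.8) = 0.2618/0.5000 = 0.5237
Terminal stock prices: S_uu = 109.9, S_ud = 67.6, S_dd = 41.6
Terminal payoffs (K − S): max(-51.85, 0) = 0, max(-9.6, 0) = 0, max(16.4, 0) = 16.4
Node u (S = 84.5): continuation = e^(−0.06)·[0.5237·0.0000 + 0.4763·0.0000] = 0.0000; exercise value = 0.0000 ≤ continuation, so V_u = 0.0000
Node d (S = 52): continuation = e^(−0.06)·[0.5237·0.0000 + 0.4763·16.4000] = 7.3568; exercise value = 6.0000 ≤ continuation, so V_d = 7.3568
Node 0 (S = 65): continuation = e^(−0.06)·[0.5237·0.0000 + 0.4763·7.3568] = 3.3002; exercise value = 0.0000 ≤ continuation, so V_0 = 3.3002

$3.30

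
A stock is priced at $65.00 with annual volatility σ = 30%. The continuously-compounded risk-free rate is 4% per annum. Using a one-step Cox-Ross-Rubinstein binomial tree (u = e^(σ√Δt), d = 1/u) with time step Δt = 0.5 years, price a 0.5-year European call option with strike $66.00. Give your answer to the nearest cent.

$6.96

CRR parameters: u = e^(σ√Δt) = e^(0.3·√0.5) = 1.2363, d = 1/u = 0.8089
Per-period rate: rΔt = 0.04·0.5 = 0.02, so R = e^0.02 = 1.0202
Risk-neutral probability p = (e^0.02 − 0.8089)/(1.2363 − 0.8089) = 0.2113/0.4275 = 0.4944
Terminal stock prices: S_u = 80.36, S_d = 52.58
Terminal payoffs (S − K): max(14.36, 0) = 14.36, max(-13.42, 0) = 0
Node 0 (S = 65): V_0 = e^(−0.02)·[0.4944·14.3602 + 0.5056·0.0000] = 6.9595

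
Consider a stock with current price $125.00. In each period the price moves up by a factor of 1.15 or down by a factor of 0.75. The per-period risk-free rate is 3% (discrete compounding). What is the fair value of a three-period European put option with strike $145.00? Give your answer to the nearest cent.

$21.86

Risk-neutral probability p = (1 + 0.03 − 0.75)/(1.15 − 0.75) = 0.2800/0.4000 = 0.7000
Terminal stock prices: S_uuu = 190.1, S_uud = 124, S_udd = 80.86, S_ddd = 52.73
Terminal payoffs (K − S): max(-45.11, 0) = 0, max(21.02, 0) = 21.02, max(64.14, 0) = 64.14, max(92.27, 0) = 92.27
Node uu (S = 165.3): V_uu = 1/1.03·[0.7000·0.0000 + 0.3000·21.0156] = 6.1211
Node ud (S = 107.8): V_ud = 1/1.03·[0.7000·21.0156 + 0.3000·64.1406] = 32.9642
Node dd (S = 70.31): V_dd = 1/1.03·[0.7000·64.1406 + 0.3000·92.2656] = 70.4642
Node u (S = 143.8): V_u = 1/1.03·[0.7000·6.1211 + 0.3000·32.9642] = 13.7612
Node d (S = 93.75): V_d = 1/1.03·[0.7000·32.9642 + 0.3000·70.4642] = 42.9264
Node 0 (S = 125): V_0 = 1/1.03·[0.7000·13.7612 + 0.3000·42.9264] = 21.8551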